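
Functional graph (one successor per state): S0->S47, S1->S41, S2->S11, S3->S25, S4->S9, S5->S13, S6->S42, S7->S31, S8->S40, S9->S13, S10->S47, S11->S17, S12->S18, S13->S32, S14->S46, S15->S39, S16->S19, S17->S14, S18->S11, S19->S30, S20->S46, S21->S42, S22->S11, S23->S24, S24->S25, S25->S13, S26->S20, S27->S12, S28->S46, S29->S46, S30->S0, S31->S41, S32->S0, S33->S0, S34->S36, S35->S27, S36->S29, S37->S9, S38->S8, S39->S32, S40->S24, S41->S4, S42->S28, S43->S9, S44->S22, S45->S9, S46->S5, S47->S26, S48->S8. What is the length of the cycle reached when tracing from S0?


Trace from S0 until a state repeats:
  S0 -> S47 -> S26 -> S20 -> S46 -> S5 -> S13 -> S32 -> S0
S0 first seen at step 0, revisited at step 8.
Cycle length = 8 - 0 = 8

8


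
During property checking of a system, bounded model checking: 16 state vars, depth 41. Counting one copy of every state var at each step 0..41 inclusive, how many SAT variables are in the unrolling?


BMC unrolls to depth k, creating one copy of each state var for steps 0..k.
Step count = 41 + 1 = 42 (steps 0 through 41)
Vars per step = 16
Total = 16 * 42 = 672

672


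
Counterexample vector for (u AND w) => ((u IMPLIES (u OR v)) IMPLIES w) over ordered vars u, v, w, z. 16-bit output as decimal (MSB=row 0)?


F1 = (u AND w)
F2 = ((u IMPLIES (u OR v)) IMPLIES w)
Counterexample to F1=>F2 is where F1=1 and F2=0.
Evaluate each row (bits = u,v,w,z, MSB first):
  row 0 [0000]: F1=0 F2=0 -> F1&~F2 -> 0
  row 1 [0001]: F1=0 F2=0 -> F1&~F2 -> 0
  row 2 [0010]: F1=0 F2=1 -> F1&~F2 -> 0
  row 3 [0011]: F1=0 F2=1 -> F1&~F2 -> 0
  row 4 [0100]: F1=0 F2=0 -> F1&~F2 -> 0
  row 5 [0101]: F1=0 F2=0 -> F1&~F2 -> 0
  row 6 [0110]: F1=0 F2=1 -> F1&~F2 -> 0
  row 7 [0111]: F1=0 F2=1 -> F1&~F2 -> 0
  row 8 [1000]: F1=0 F2=0 -> F1&~F2 -> 0
  row 9 [1001]: F1=0 F2=0 -> F1&~F2 -> 0
  row 10 [1010]: F1=1 F2=1 -> F1&~F2 -> 0
  row 11 [1011]: F1=1 F2=1 -> F1&~F2 -> 0
  row 12 [1100]: F1=0 F2=0 -> F1&~F2 -> 0
  row 13 [1101]: F1=0 F2=0 -> F1&~F2 -> 0
  row 14 [1110]: F1=1 F2=1 -> F1&~F2 -> 0
  row 15 [1111]: F1=1 F2=1 -> F1&~F2 -> 0
Full result column, 4 rows per line (u,v fixed per line; w,z runs 00..11 left to right):
  rows 0-3 [u,v=00]: 0000  = hex 0
  rows 4-7 [u,v=01]: 0000  = hex 0
  rows 8-11 [u,v=10]: 0000  = hex 0
  rows 12-15 [u,v=11]: 0000  = hex 0
Counterexample vector (row 0 .. row 15) = 0000000000000000
Output column grouped in 4s = 0000 0000 0000 0000 = 0x0000
Convert to decimal digit by digit (value = value*16 + digit):
  0 -> 0
  0*16 + 0 = 0
  0*16 + 0 = 0
  0*16 + 0 = 0
Decimal = 0

0


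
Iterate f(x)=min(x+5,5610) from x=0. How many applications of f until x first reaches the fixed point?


Step 1: x=0, cap=5610, increment=5
Step 2: x grows by 5 each step until capped at 5610; fixed point is x=5610
Step 3: iterations = ceil(5610/5) = 1122

1122


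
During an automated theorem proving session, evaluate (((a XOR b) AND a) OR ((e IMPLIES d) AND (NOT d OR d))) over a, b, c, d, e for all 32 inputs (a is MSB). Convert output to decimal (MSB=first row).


Formula: (((a XOR b) AND a) OR ((e IMPLIES d) AND (NOT d OR d))) over a, b, c, d, e (32 rows)
Evaluate each row (bits = a,b,c,d,e, MSB first):
  row 0 [00000]: (((0 XOR 0) AND 0) OR ((0 IMPLIES 0) AND (NOT 0 OR 0))) -> 1
  row 1 [00001]: (((0 XOR 0) AND 0) OR ((1 IMPLIES 0) AND (NOT 0 OR 0))) -> 0
  row 2 [00010]: (((0 XOR 0) AND 0) OR ((0 IMPLIES 1) AND (NOT 1 OR 1))) -> 1
  row 3 [00011]: (((0 XOR 0) AND 0) OR ((1 IMPLIES 1) AND (NOT 1 OR 1))) -> 1
  row 4 [00100]: (((0 XOR 0) AND 0) OR ((0 IMPLIES 0) AND (NOT 0 OR 0))) -> 1
  row 5 [00101]: (((0 XOR 0) AND 0) OR ((1 IMPLIES 0) AND (NOT 0 OR 0))) -> 0
  row 6 [00110]: (((0 XOR 0) AND 0) OR ((0 IMPLIES 1) AND (NOT 1 OR 1))) -> 1
  row 7 [00111]: (((0 XOR 0) AND 0) OR ((1 IMPLIES 1) AND (NOT 1 OR 1))) -> 1
  row 8 [01000]: (((0 XOR 1) AND 0) OR ((0 IMPLIES 0) AND (NOT 0 OR 0))) -> 1
  row 9 [01001]: (((0 XOR 1) AND 0) OR ((1 IMPLIES 0) AND (NOT 0 OR 0))) -> 0
  row 10 [01010]: (((0 XOR 1) AND 0) OR ((0 IMPLIES 1) AND (NOT 1 OR 1))) -> 1
  row 11 [01011]: (((0 XOR 1) AND 0) OR ((1 IMPLIES 1) AND (NOT 1 OR 1))) -> 1
  row 12 [01100]: (((0 XOR 1) AND 0) OR ((0 IMPLIES 0) AND (NOT 0 OR 0))) -> 1
  row 13 [01101]: (((0 XOR 1) AND 0) OR ((1 IMPLIES 0) AND (NOT 0 OR 0))) -> 0
  row 14 [01110]: (((0 XOR 1) AND 0) OR ((0 IMPLIES 1) AND (NOT 1 OR 1))) -> 1
  row 15 [01111]: (((0 XOR 1) AND 0) OR ((1 IMPLIES 1) AND (NOT 1 OR 1))) -> 1
  row 16 [10000]: (((1 XOR 0) AND 1) OR ((0 IMPLIES 0) AND (NOT 0 OR 0))) -> 1
  row 17 [10001]: (((1 XOR 0) AND 1) OR ((1 IMPLIES 0) AND (NOT 0 OR 0))) -> 1
  row 18 [10010]: (((1 XOR 0) AND 1) OR ((0 IMPLIES 1) AND (NOT 1 OR 1))) -> 1
  row 19 [10011]: (((1 XOR 0) AND 1) OR ((1 IMPLIES 1) AND (NOT 1 OR 1))) -> 1
  row 20 [10100]: (((1 XOR 0) AND 1) OR ((0 IMPLIES 0) AND (NOT 0 OR 0))) -> 1
  row 21 [10101]: (((1 XOR 0) AND 1) OR ((1 IMPLIES 0) AND (NOT 0 OR 0))) -> 1
  row 22 [10110]: (((1 XOR 0) AND 1) OR ((0 IMPLIES 1) AND (NOT 1 OR 1))) -> 1
  row 23 [10111]: (((1 XOR 0) AND 1) OR ((1 IMPLIES 1) AND (NOT 1 OR 1))) -> 1
  row 24 [11000]: (((1 XOR 1) AND 1) OR ((0 IMPLIES 0) AND (NOT 0 OR 0))) -> 1
  row 25 [11001]: (((1 XOR 1) AND 1) OR ((1 IMPLIES 0) AND (NOT 0 OR 0))) -> 0
  row 26 [11010]: (((1 XOR 1) AND 1) OR ((0 IMPLIES 1) AND (NOT 1 OR 1))) -> 1
  row 27 [11011]: (((1 XOR 1) AND 1) OR ((1 IMPLIES 1) AND (NOT 1 OR 1))) -> 1
  row 28 [11100]: (((1 XOR 1) AND 1) OR ((0 IMPLIES 0) AND (NOT 0 OR 0))) -> 1
  row 29 [11101]: (((1 XOR 1) AND 1) OR ((1 IMPLIES 0) AND (NOT 0 OR 0))) -> 0
  row 30 [11110]: (((1 XOR 1) AND 1) OR ((0 IMPLIES 1) AND (NOT 1 OR 1))) -> 1
  row 31 [11111]: (((1 XOR 1) AND 1) OR ((1 IMPLIES 1) AND (NOT 1 OR 1))) -> 1
Full result column, 4 rows per line (a,b,c fixed per line; d,e runs 00..11 left to right):
  rows 0-3 [a,b,c=000]: 1011  = hex B
  rows 4-7 [a,b,c=001]: 1011  = hex B
  rows 8-11 [a,b,c=010]: 1011  = hex B
  rows 12-15 [a,b,c=011]: 1011  = hex B
  rows 16-19 [a,b,c=100]: 1111  = hex F
  rows 20-23 [a,b,c=101]: 1111  = hex F
  rows 24-27 [a,b,c=110]: 1011  = hex B
  rows 28-31 [a,b,c=111]: 1011  = hex B
Output column (row 0 .. row 31) = 10111011101110111111111110111011
Output column grouped in 4s = 1011 1011 1011 1011 1111 1111 1011 1011 = 0xBBBBFFBB
Convert to decimal digit by digit (value = value*16 + digit):
  B -> 11
  11*16 + 11 (B) = 187
  187*16 + 11 (B) = 3003
  3003*16 + 11 (B) = 48059
  48059*16 + 15 (F) = 768959
  768959*16 + 15 (F) = 12303359
  12303359*16 + 11 (B) = 196853755
  196853755*16 + 11 (B) = 3149660091
Decimal = 3149660091

3149660091


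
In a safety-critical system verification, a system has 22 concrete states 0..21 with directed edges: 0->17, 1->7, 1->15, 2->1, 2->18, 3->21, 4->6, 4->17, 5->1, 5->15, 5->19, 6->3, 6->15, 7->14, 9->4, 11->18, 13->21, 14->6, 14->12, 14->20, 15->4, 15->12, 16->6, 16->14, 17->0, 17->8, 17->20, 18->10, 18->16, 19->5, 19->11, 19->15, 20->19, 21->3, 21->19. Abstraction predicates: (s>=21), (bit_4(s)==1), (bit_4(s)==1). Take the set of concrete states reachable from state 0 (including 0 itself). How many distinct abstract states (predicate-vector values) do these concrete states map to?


BFS from 0:
Concrete reachable: {0, 1, 3, 4, 5, 6, 7, 8, 10, 11, 12, 14, 15, 16, 17, 18, 19, 20, 21}
Abstract via predicates (s>=21), (bit_4(s)==1), (bit_4(s)==1):
  (0,0,0) <- {0, 1, 3, 4, 5, 6, 7, 8, 10, 11, 12, 14, 15}
  (0,1,1) <- {16, 17, 18, 19, 20}
  (1,1,1) <- {21}
Distinct abstract states = 3

3


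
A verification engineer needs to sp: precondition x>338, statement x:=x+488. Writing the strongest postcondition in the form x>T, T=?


Formula: sp(P, x:=E) = exists old_x. (x = E[old_x/x]) AND P[old_x/x] (old_x is the value of x before the assignment; eliminate old_x by solving x = E[old_x/x] for old_x)
Step 1: Precondition P: x>338, i.e. old_x > 338
Step 2: Assignment gives x = old_x + 488, so old_x = x - 488
Step 3: Substitute into P: x - 488 > 338
Step 4: Simplify: x > 338+488 = 826

826


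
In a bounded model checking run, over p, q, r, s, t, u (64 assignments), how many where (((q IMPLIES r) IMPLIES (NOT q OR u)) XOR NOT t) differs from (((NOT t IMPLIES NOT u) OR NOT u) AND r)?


F1 = (((q IMPLIES r) IMPLIES (NOT q OR u)) XOR NOT t)
F2 = (((NOT t IMPLIES NOT u) OR NOT u) AND r)
Evaluate both on each of 64 rows (bits = p,q,r,s,t,u):
  row 0 [000000]: F1=0 F2=0 -> 0
  row 1 [000001]: F1=0 F2=0 -> 0
  row 2 [000010]: F1=1 F2=0 (differ) -> 1
  row 3 [000011]: F1=1 F2=0 (differ) -> 1
  row 4 [000100]: F1=0 F2=0 -> 0
  (every remaining row is evaluated the same way; all 64 results are listed next)
Full result column, 8 rows per line (p,q,r fixed per line; s,t,u runs 000..111 left to right):
  rows 0-7 [p,q,r=000]: 00110011  (ones: 4)
  rows 8-15 [p,q,r=001]: 10001000  (ones: 2)
  rows 16-23 [p,q,r=010]: 00110011  (ones: 4)
  rows 24-31 [p,q,r=011]: 00100010  (ones: 2)
  rows 32-39 [p,q,r=100]: 00110011  (ones: 4)
  rows 40-47 [p,q,r=101]: 10001000  (ones: 2)
  rows 48-55 [p,q,r=110]: 00110011  (ones: 4)
  rows 56-63 [p,q,r=111]: 00100010  (ones: 2)
Disagreements = 4+2+4+2+4+2+4+2 = 24

24


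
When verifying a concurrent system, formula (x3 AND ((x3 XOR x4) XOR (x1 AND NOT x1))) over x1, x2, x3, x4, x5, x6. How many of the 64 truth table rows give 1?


Formula: (x3 AND ((x3 XOR x4) XOR (x1 AND NOT x1))) over 6 vars (64 rows)
Evaluate each row (x1, x2, x3, x4, x5, x6 as bits, MSB first):
  row 0 [000000]: (0 AND ((0 XOR 0) XOR (0 AND NOT 0))) -> 0
  row 1 [000001]: (0 AND ((0 XOR 0) XOR (0 AND NOT 0))) -> 0
  row 2 [000010]: (0 AND ((0 XOR 0) XOR (0 AND NOT 0))) -> 0
  row 3 [000011]: (0 AND ((0 XOR 0) XOR (0 AND NOT 0))) -> 0
  row 4 [000100]: (0 AND ((0 XOR 1) XOR (0 AND NOT 0))) -> 0
  (every remaining row is evaluated the same way; all 64 results are listed next)
Full result column, 8 rows per line (x1,x2,x3 fixed per line; x4,x5,x6 runs 000..111 left to right):
  rows 0-7 [x1,x2,x3=000]: 00000000  (ones: 0)
  rows 8-15 [x1,x2,x3=001]: 11110000  (ones: 4)
  rows 16-23 [x1,x2,x3=010]: 00000000  (ones: 0)
  rows 24-31 [x1,x2,x3=011]: 11110000  (ones: 4)
  rows 32-39 [x1,x2,x3=100]: 00000000  (ones: 0)
  rows 40-47 [x1,x2,x3=101]: 11110000  (ones: 4)
  rows 48-55 [x1,x2,x3=110]: 00000000  (ones: 0)
  rows 56-63 [x1,x2,x3=111]: 11110000  (ones: 4)
Count of 1-rows = 0+4+0+4+0+4+0+4 = 16

16


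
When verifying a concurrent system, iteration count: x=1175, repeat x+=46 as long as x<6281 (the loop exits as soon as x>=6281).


Step 1: x goes from 1175 toward 6281 by 46; the body runs while x<6281, so iterations = ceil((bound-start)/step)
Step 2: Distance=5106
Step 3: ceil(5106/46)=111

111


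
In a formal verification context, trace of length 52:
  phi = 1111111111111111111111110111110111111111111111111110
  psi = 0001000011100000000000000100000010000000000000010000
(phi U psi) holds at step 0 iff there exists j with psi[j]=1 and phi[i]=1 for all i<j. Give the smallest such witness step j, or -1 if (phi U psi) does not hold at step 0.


(phi U psi) at 0: need smallest j with psi[j]=1 and phi[i]=1 for all i in [0,j).
Scan from step 0:
  step 0: phi=1, psi=0 -> continue
  step 1: phi=1, psi=0 -> continue
  step 2: phi=1, psi=0 -> continue
  step 3: psi=1 and phi held for [0,3) -> witness found
Witness step = 3

3


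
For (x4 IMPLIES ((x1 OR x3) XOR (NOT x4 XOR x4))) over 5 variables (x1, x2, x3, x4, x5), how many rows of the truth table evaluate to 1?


Formula: (x4 IMPLIES ((x1 OR x3) XOR (NOT x4 XOR x4))) over 5 vars (32 rows)
Evaluate each row (x1, x2, x3, x4, x5 as bits, MSB first):
  row 0 [00000]: (0 IMPLIES ((0 OR 0) XOR (NOT 0 XOR 0))) -> 1
  row 1 [00001]: (0 IMPLIES ((0 OR 0) XOR (NOT 0 XOR 0))) -> 1
  row 2 [00010]: (1 IMPLIES ((0 OR 0) XOR (NOT 1 XOR 1))) -> 1
  row 3 [00011]: (1 IMPLIES ((0 OR 0) XOR (NOT 1 XOR 1))) -> 1
  row 4 [00100]: (0 IMPLIES ((0 OR 1) XOR (NOT 0 XOR 0))) -> 1
  row 5 [00101]: (0 IMPLIES ((0 OR 1) XOR (NOT 0 XOR 0))) -> 1
  row 6 [00110]: (1 IMPLIES ((0 OR 1) XOR (NOT 1 XOR 1))) -> 0
  row 7 [00111]: (1 IMPLIES ((0 OR 1) XOR (NOT 1 XOR 1))) -> 0
  row 8 [01000]: (0 IMPLIES ((0 OR 0) XOR (NOT 0 XOR 0))) -> 1
  row 9 [01001]: (0 IMPLIES ((0 OR 0) XOR (NOT 0 XOR 0))) -> 1
  row 10 [01010]: (1 IMPLIES ((0 OR 0) XOR (NOT 1 XOR 1))) -> 1
  row 11 [01011]: (1 IMPLIES ((0 OR 0) XOR (NOT 1 XOR 1))) -> 1
  row 12 [01100]: (0 IMPLIES ((0 OR 1) XOR (NOT 0 XOR 0))) -> 1
  row 13 [01101]: (0 IMPLIES ((0 OR 1) XOR (NOT 0 XOR 0))) -> 1
  row 14 [01110]: (1 IMPLIES ((0 OR 1) XOR (NOT 1 XOR 1))) -> 0
  row 15 [01111]: (1 IMPLIES ((0 OR 1) XOR (NOT 1 XOR 1))) -> 0
  row 16 [10000]: (0 IMPLIES ((1 OR 0) XOR (NOT 0 XOR 0))) -> 1
  row 17 [10001]: (0 IMPLIES ((1 OR 0) XOR (NOT 0 XOR 0))) -> 1
  row 18 [10010]: (1 IMPLIES ((1 OR 0) XOR (NOT 1 XOR 1))) -> 0
  row 19 [10011]: (1 IMPLIES ((1 OR 0) XOR (NOT 1 XOR 1))) -> 0
  row 20 [10100]: (0 IMPLIES ((1 OR 1) XOR (NOT 0 XOR 0))) -> 1
  row 21 [10101]: (0 IMPLIES ((1 OR 1) XOR (NOT 0 XOR 0))) -> 1
  row 22 [10110]: (1 IMPLIES ((1 OR 1) XOR (NOT 1 XOR 1))) -> 0
  row 23 [10111]: (1 IMPLIES ((1 OR 1) XOR (NOT 1 XOR 1))) -> 0
  row 24 [11000]: (0 IMPLIES ((1 OR 0) XOR (NOT 0 XOR 0))) -> 1
  row 25 [11001]: (0 IMPLIES ((1 OR 0) XOR (NOT 0 XOR 0))) -> 1
  row 26 [11010]: (1 IMPLIES ((1 OR 0) XOR (NOT 1 XOR 1))) -> 0
  row 27 [11011]: (1 IMPLIES ((1 OR 0) XOR (NOT 1 XOR 1))) -> 0
  row 28 [11100]: (0 IMPLIES ((1 OR 1) XOR (NOT 0 XOR 0))) -> 1
  row 29 [11101]: (0 IMPLIES ((1 OR 1) XOR (NOT 0 XOR 0))) -> 1
  row 30 [11110]: (1 IMPLIES ((1 OR 1) XOR (NOT 1 XOR 1))) -> 0
  row 31 [11111]: (1 IMPLIES ((1 OR 1) XOR (NOT 1 XOR 1))) -> 0
Full result column, 8 rows per line (x1,x2 fixed per line; x3,x4,x5 runs 000..111 left to right):
  rows 0-7 [x1,x2=00]: 11111100  (ones: 6)
  rows 8-15 [x1,x2=01]: 11111100  (ones: 6)
  rows 16-23 [x1,x2=10]: 11001100  (ones: 4)
  rows 24-31 [x1,x2=11]: 11001100  (ones: 4)
Count of 1-rows = 6+6+4+4 = 20

20


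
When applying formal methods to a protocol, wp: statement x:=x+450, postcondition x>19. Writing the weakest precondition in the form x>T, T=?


Formula: wp(x:=E, P) = P[E/x] (substitute E for x in postcondition)
Step 1: Postcondition: x>19
Step 2: Substitute x+450 for x: x+450>19
Step 3: Solve for x: x > 19-450 = -431

-431


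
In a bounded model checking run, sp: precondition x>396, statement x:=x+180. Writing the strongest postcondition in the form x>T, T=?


Formula: sp(P, x:=E) = exists old_x. (x = E[old_x/x]) AND P[old_x/x] (old_x is the value of x before the assignment; eliminate old_x by solving x = E[old_x/x] for old_x)
Step 1: Precondition P: x>396, i.e. old_x > 396
Step 2: Assignment gives x = old_x + 180, so old_x = x - 180
Step 3: Substitute into P: x - 180 > 396
Step 4: Simplify: x > 396+180 = 576

576


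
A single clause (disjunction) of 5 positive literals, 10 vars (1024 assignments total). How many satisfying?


Step 1: Total=2^10=1024
Step 2: Unsat when all 5 false: 2^5=32
Step 3: Sat=1024-32=992

992


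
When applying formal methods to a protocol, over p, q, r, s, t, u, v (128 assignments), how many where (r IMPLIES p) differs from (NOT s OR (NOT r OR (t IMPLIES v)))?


F1 = (r IMPLIES p)
F2 = (NOT s OR (NOT r OR (t IMPLIES v)))
Evaluate both on each of 128 rows (bits = p,q,r,s,t,u,v):
  row 0 [0000000]: F1=1 F2=1 -> 0
  row 1 [0000001]: F1=1 F2=1 -> 0
  row 2 [0000010]: F1=1 F2=1 -> 0
  row 3 [0000011]: F1=1 F2=1 -> 0
  row 4 [0000100]: F1=1 F2=1 -> 0
  (every remaining row is evaluated the same way; all 128 results are listed next)
Full result column, 8 rows per line (p,q,r,s fixed per line; t,u,v runs 000..111 left to right):
  rows 0-7 [p,q,r,s=0000]: 00000000  (ones: 0)
  rows 8-15 [p,q,r,s=0001]: 00000000  (ones: 0)
  rows 16-23 [p,q,r,s=0010]: 11111111  (ones: 8)
  rows 24-31 [p,q,r,s=0011]: 11110101  (ones: 6)
  rows 32-39 [p,q,r,s=0100]: 00000000  (ones: 0)
  rows 40-47 [p,q,r,s=0101]: 00000000  (ones: 0)
  rows 48-55 [p,q,r,s=0110]: 11111111  (ones: 8)
  rows 56-63 [p,q,r,s=0111]: 11110101  (ones: 6)
  rows 64-71 [p,q,r,s=1000]: 00000000  (ones: 0)
  rows 72-79 [p,q,r,s=1001]: 00000000  (ones: 0)
  rows 80-87 [p,q,r,s=1010]: 00000000  (ones: 0)
  rows 88-95 [p,q,r,s=1011]: 00001010  (ones: 2)
  rows 96-103 [p,q,r,s=1100]: 00000000  (ones: 0)
  rows 104-111 [p,q,r,s=1101]: 00000000  (ones: 0)
  rows 112-119 [p,q,r,s=1110]: 00000000  (ones: 0)
  rows 120-127 [p,q,r,s=1111]: 00001010  (ones: 2)
Disagreements = 0+0+8+6+0+0+8+6+0+0+0+2+0+0+0+2 = 32

32


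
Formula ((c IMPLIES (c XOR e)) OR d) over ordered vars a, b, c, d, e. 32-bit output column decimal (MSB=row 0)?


Formula: ((c IMPLIES (c XOR e)) OR d) over a, b, c, d, e (32 rows)
Evaluate each row (bits = a,b,c,d,e, MSB first):
  row 0 [00000]: ((0 IMPLIES (0 XOR 0)) OR 0) -> 1
  row 1 [00001]: ((0 IMPLIES (0 XOR 1)) OR 0) -> 1
  row 2 [00010]: ((0 IMPLIES (0 XOR 0)) OR 1) -> 1
  row 3 [00011]: ((0 IMPLIES (0 XOR 1)) OR 1) -> 1
  row 4 [00100]: ((1 IMPLIES (1 XOR 0)) OR 0) -> 1
  row 5 [00101]: ((1 IMPLIES (1 XOR 1)) OR 0) -> 0
  row 6 [00110]: ((1 IMPLIES (1 XOR 0)) OR 1) -> 1
  row 7 [00111]: ((1 IMPLIES (1 XOR 1)) OR 1) -> 1
  row 8 [01000]: ((0 IMPLIES (0 XOR 0)) OR 0) -> 1
  row 9 [01001]: ((0 IMPLIES (0 XOR 1)) OR 0) -> 1
  row 10 [01010]: ((0 IMPLIES (0 XOR 0)) OR 1) -> 1
  row 11 [01011]: ((0 IMPLIES (0 XOR 1)) OR 1) -> 1
  row 12 [01100]: ((1 IMPLIES (1 XOR 0)) OR 0) -> 1
  row 13 [01101]: ((1 IMPLIES (1 XOR 1)) OR 0) -> 0
  row 14 [01110]: ((1 IMPLIES (1 XOR 0)) OR 1) -> 1
  row 15 [01111]: ((1 IMPLIES (1 XOR 1)) OR 1) -> 1
  row 16 [10000]: ((0 IMPLIES (0 XOR 0)) OR 0) -> 1
  row 17 [10001]: ((0 IMPLIES (0 XOR 1)) OR 0) -> 1
  row 18 [10010]: ((0 IMPLIES (0 XOR 0)) OR 1) -> 1
  row 19 [10011]: ((0 IMPLIES (0 XOR 1)) OR 1) -> 1
  row 20 [10100]: ((1 IMPLIES (1 XOR 0)) OR 0) -> 1
  row 21 [10101]: ((1 IMPLIES (1 XOR 1)) OR 0) -> 0
  row 22 [10110]: ((1 IMPLIES (1 XOR 0)) OR 1) -> 1
  row 23 [10111]: ((1 IMPLIES (1 XOR 1)) OR 1) -> 1
  row 24 [11000]: ((0 IMPLIES (0 XOR 0)) OR 0) -> 1
  row 25 [11001]: ((0 IMPLIES (0 XOR 1)) OR 0) -> 1
  row 26 [11010]: ((0 IMPLIES (0 XOR 0)) OR 1) -> 1
  row 27 [11011]: ((0 IMPLIES (0 XOR 1)) OR 1) -> 1
  row 28 [11100]: ((1 IMPLIES (1 XOR 0)) OR 0) -> 1
  row 29 [11101]: ((1 IMPLIES (1 XOR 1)) OR 0) -> 0
  row 30 [11110]: ((1 IMPLIES (1 XOR 0)) OR 1) -> 1
  row 31 [11111]: ((1 IMPLIES (1 XOR 1)) OR 1) -> 1
Full result column, 4 rows per line (a,b,c fixed per line; d,e runs 00..11 left to right):
  rows 0-3 [a,b,c=000]: 1111  = hex F
  rows 4-7 [a,b,c=001]: 1011  = hex B
  rows 8-11 [a,b,c=010]: 1111  = hex F
  rows 12-15 [a,b,c=011]: 1011  = hex B
  rows 16-19 [a,b,c=100]: 1111  = hex F
  rows 20-23 [a,b,c=101]: 1011  = hex B
  rows 24-27 [a,b,c=110]: 1111  = hex F
  rows 28-31 [a,b,c=111]: 1011  = hex B
Output column (row 0 .. row 31) = 11111011111110111111101111111011
Output column grouped in 4s = 1111 1011 1111 1011 1111 1011 1111 1011 = 0xFBFBFBFB
Convert to decimal digit by digit (value = value*16 + digit):
  F -> 15
  15*16 + 11 (B) = 251
  251*16 + 15 (F) = 4031
  4031*16 + 11 (B) = 64507
  64507*16 + 15 (F) = 1032127
  1032127*16 + 11 (B) = 16514043
  16514043*16 + 15 (F) = 264224703
  264224703*16 + 11 (B) = 4227595259
Decimal = 4227595259

4227595259


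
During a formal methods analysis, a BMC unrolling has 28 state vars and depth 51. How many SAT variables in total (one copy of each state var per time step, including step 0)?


BMC unrolls to depth k, creating one copy of each state var for steps 0..k.
Step count = 51 + 1 = 52 (steps 0 through 51)
Vars per step = 28
Total = 28 * 52 = 1456

1456


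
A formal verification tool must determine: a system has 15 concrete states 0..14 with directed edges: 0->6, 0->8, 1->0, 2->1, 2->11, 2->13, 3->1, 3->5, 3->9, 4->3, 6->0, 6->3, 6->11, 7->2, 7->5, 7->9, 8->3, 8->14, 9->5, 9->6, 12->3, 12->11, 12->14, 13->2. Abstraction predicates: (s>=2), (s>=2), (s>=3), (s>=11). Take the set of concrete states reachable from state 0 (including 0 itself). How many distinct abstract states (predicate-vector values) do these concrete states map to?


BFS from 0:
Concrete reachable: {0, 1, 3, 5, 6, 8, 9, 11, 14}
Abstract via predicates (s>=2), (s>=2), (s>=3), (s>=11):
  (0,0,0,0) <- {0, 1}
  (1,1,1,0) <- {3, 5, 6, 8, 9}
  (1,1,1,1) <- {11, 14}
Distinct abstract states = 3

3


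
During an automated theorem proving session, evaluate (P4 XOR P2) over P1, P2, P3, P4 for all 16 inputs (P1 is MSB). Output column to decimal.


Formula: (P4 XOR P2) over P1, P2, P3, P4 (16 rows)
Evaluate each row (bits = P1,P2,P3,P4, MSB first):
  row 0 [0000]: (0 XOR 0) -> 0
  row 1 [0001]: (1 XOR 0) -> 1
  row 2 [0010]: (0 XOR 0) -> 0
  row 3 [0011]: (1 XOR 0) -> 1
  row 4 [0100]: (0 XOR 1) -> 1
  row 5 [0101]: (1 XOR 1) -> 0
  row 6 [0110]: (0 XOR 1) -> 1
  row 7 [0111]: (1 XOR 1) -> 0
  row 8 [1000]: (0 XOR 0) -> 0
  row 9 [1001]: (1 XOR 0) -> 1
  row 10 [1010]: (0 XOR 0) -> 0
  row 11 [1011]: (1 XOR 0) -> 1
  row 12 [1100]: (0 XOR 1) -> 1
  row 13 [1101]: (1 XOR 1) -> 0
  row 14 [1110]: (0 XOR 1) -> 1
  row 15 [1111]: (1 XOR 1) -> 0
Full result column, 4 rows per line (P1,P2 fixed per line; P3,P4 runs 00..11 left to right):
  rows 0-3 [P1,P2=00]: 0101  = hex 5
  rows 4-7 [P1,P2=01]: 1010  = hex A
  rows 8-11 [P1,P2=10]: 0101  = hex 5
  rows 12-15 [P1,P2=11]: 1010  = hex A
Output column (row 0 .. row 15) = 0101101001011010
Output column grouped in 4s = 0101 1010 0101 1010 = 0x5A5A
Convert to decimal digit by digit (value = value*16 + digit):
  5 -> 5
  5*16 + 10 (A) = 90
  90*16 + 5 = 1445
  1445*16 + 10 (A) = 23130
Decimal = 23130

23130


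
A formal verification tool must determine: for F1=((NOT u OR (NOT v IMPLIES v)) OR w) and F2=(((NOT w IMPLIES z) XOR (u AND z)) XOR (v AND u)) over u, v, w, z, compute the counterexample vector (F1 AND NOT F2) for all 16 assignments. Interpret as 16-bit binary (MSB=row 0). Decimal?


F1 = ((NOT u OR (NOT v IMPLIES v)) OR w)
F2 = (((NOT w IMPLIES z) XOR (u AND z)) XOR (v AND u))
Counterexample to F1=>F2 is where F1=1 and F2=0.
Evaluate each row (bits = u,v,w,z, MSB first):
  row 0 [0000]: F1=1 F2=0 -> F1&~F2 -> 1
  row 1 [0001]: F1=1 F2=1 -> F1&~F2 -> 0
  row 2 [0010]: F1=1 F2=1 -> F1&~F2 -> 0
  row 3 [0011]: F1=1 F2=1 -> F1&~F2 -> 0
  row 4 [0100]: F1=1 F2=0 -> F1&~F2 -> 1
  row 5 [0101]: F1=1 F2=1 -> F1&~F2 -> 0
  row 6 [0110]: F1=1 F2=1 -> F1&~F2 -> 0
  row 7 [0111]: F1=1 F2=1 -> F1&~F2 -> 0
  row 8 [1000]: F1=0 F2=0 -> F1&~F2 -> 0
  row 9 [1001]: F1=0 F2=0 -> F1&~F2 -> 0
  row 10 [1010]: F1=1 F2=1 -> F1&~F2 -> 0
  row 11 [1011]: F1=1 F2=0 -> F1&~F2 -> 1
  row 12 [1100]: F1=1 F2=1 -> F1&~F2 -> 0
  row 13 [1101]: F1=1 F2=1 -> F1&~F2 -> 0
  row 14 [1110]: F1=1 F2=0 -> F1&~F2 -> 1
  row 15 [1111]: F1=1 F2=1 -> F1&~F2 -> 0
Full result column, 4 rows per line (u,v fixed per line; w,z runs 00..11 left to right):
  rows 0-3 [u,v=00]: 1000  = hex 8
  rows 4-7 [u,v=01]: 1000  = hex 8
  rows 8-11 [u,v=10]: 0001  = hex 1
  rows 12-15 [u,v=11]: 0010  = hex 2
Counterexample vector (row 0 .. row 15) = 1000100000010010
Output column grouped in 4s = 1000 1000 0001 0010 = 0x8812
Convert to decimal digit by digit (value = value*16 + digit):
  8 -> 8
  8*16 + 8 = 136
  136*16 + 1 = 2177
  2177*16 + 2 = 34834
Decimal = 34834

34834


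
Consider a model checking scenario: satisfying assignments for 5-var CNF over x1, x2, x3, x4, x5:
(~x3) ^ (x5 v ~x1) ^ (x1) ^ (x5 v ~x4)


CNF with 4 clauses over 5 vars (32 assignments).
An assignment satisfies CNF iff every clause has >=1 true literal.
Check each row (bits = x1,x2,x3,x4,x5; clause T/F shown):
  row 0 [00000]: clauses=TTFT -> 0
  row 1 [00001]: clauses=TTFT -> 0
  row 2 [00010]: clauses=TTFF -> 0
  row 3 [00011]: clauses=TTFT -> 0
  row 4 [00100]: clauses=FTFT -> 0
  row 5 [00101]: clauses=FTFT -> 0
  row 6 [00110]: clauses=FTFF -> 0
  row 7 [00111]: clauses=FTFT -> 0
  row 8 [01000]: clauses=TTFT -> 0
  row 9 [01001]: clauses=TTFT -> 0
  row 10 [01010]: clauses=TTFF -> 0
  row 11 [01011]: clauses=TTFT -> 0
  row 12 [01100]: clauses=FTFT -> 0
  row 13 [01101]: clauses=FTFT -> 0
  row 14 [01110]: clauses=FTFF -> 0
  row 15 [01111]: clauses=FTFT -> 0
  row 16 [10000]: clauses=TFTT -> 0
  row 17 [10001]: clauses=TTTT -> 1
  row 18 [10010]: clauses=TFTF -> 0
  row 19 [10011]: clauses=TTTT -> 1
  row 20 [10100]: clauses=FFTT -> 0
  row 21 [10101]: clauses=FTTT -> 0
  row 22 [10110]: clauses=FFTF -> 0
  row 23 [10111]: clauses=FTTT -> 0
  row 24 [11000]: clauses=TFTT -> 0
  row 25 [11001]: clauses=TTTT -> 1
  row 26 [11010]: clauses=TFTF -> 0
  row 27 [11011]: clauses=TTTT -> 1
  row 28 [11100]: clauses=FFTT -> 0
  row 29 [11101]: clauses=FTTT -> 0
  row 30 [11110]: clauses=FFTF -> 0
  row 31 [11111]: clauses=FTTT -> 0
Full result column, 8 rows per line (x1,x2 fixed per line; x3,x4,x5 runs 000..111 left to right):
  rows 0-7 [x1,x2=00]: 00000000  (ones: 0)
  rows 8-15 [x1,x2=01]: 00000000  (ones: 0)
  rows 16-23 [x1,x2=10]: 01010000  (ones: 2)
  rows 24-31 [x1,x2=11]: 01010000  (ones: 2)
Satisfying assignments = 0+0+2+2 = 4

4


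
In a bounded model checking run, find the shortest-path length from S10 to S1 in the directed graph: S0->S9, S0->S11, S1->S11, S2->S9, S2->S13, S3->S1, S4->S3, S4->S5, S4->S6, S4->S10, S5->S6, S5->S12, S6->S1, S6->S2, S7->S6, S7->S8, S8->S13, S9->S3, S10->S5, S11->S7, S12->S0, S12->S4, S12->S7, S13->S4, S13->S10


BFS layer-by-layer from S10:
  dist 0: {S10}
  dist 1: {S5}
  dist 2: {S6, S12}
  dist 3: {S0, S1, S2, S4, S7}
  -> S1 reached at distance 3
Shortest path length = 3

3


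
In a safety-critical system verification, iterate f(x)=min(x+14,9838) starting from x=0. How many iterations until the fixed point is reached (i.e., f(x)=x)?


Step 1: x=0, cap=9838, increment=14
Step 2: x grows by 14 each step until capped at 9838; fixed point is x=9838
Step 3: iterations = ceil(9838/14) = 703

703


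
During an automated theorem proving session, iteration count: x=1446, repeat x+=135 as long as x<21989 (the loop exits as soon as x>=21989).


Step 1: x goes from 1446 toward 21989 by 135; the body runs while x<21989, so iterations = ceil((bound-start)/step)
Step 2: Distance=20543
Step 3: ceil(20543/135)=153

153


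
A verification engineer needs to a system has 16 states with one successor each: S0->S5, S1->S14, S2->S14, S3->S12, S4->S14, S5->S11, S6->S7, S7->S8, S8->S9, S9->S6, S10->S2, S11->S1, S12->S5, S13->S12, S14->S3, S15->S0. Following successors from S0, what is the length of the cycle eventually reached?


Trace from S0 until a state repeats:
  S0 -> S5 -> S11 -> S1 -> S14 -> S3 -> S12 -> S5
S5 first seen at step 1, revisited at step 7.
Cycle length = 7 - 1 = 6

6


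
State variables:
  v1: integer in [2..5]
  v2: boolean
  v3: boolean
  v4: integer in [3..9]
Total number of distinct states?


State space = product of domain sizes of all variables.
Domain sizes:
  v1 (integer in [2..5]): 4
  v2 (boolean): 2
  v3 (boolean): 2
  v4 (integer in [3..9]): 7
Product = 4 * 2 * 2 * 7 = 112

112


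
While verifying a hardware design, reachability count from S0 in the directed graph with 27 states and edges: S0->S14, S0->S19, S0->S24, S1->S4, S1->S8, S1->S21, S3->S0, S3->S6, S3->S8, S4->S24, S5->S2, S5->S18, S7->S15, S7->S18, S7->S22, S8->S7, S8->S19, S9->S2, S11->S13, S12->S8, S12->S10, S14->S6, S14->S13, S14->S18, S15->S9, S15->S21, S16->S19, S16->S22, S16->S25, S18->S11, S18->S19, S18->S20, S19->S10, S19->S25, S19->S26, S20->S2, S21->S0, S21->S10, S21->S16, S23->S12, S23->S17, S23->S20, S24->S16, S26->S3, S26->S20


BFS from S0:
  layer 0: {S0}
  layer 1: {S14, S19, S24}
  layer 2: {S6, S10, S13, S16, S18, S25, S26}
  layer 3: {S3, S11, S20, S22}
  layer 4: {S2, S8}
  layer 5: {S7}
  layer 6: {S15}
  layer 7: {S9, S21}
Reachable set: {S0, S2, S3, S6, S7, S8, S9, S10, S11, S13, S14, S15, S16, S18, S19, S20, S21, S22, S24, S25, S26}
Count = 21

21


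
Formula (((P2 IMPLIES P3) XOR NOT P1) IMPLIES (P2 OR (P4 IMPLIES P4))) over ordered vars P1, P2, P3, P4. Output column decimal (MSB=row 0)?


Formula: (((P2 IMPLIES P3) XOR NOT P1) IMPLIES (P2 OR (P4 IMPLIES P4))) over P1, P2, P3, P4 (16 rows)
Evaluate each row (bits = P1,P2,P3,P4, MSB first):
  row 0 [0000]: (((0 IMPLIES 0) XOR NOT 0) IMPLIES (0 OR (0 IMPLIES 0))) -> 1
  row 1 [0001]: (((0 IMPLIES 0) XOR NOT 0) IMPLIES (0 OR (1 IMPLIES 1))) -> 1
  row 2 [0010]: (((0 IMPLIES 1) XOR NOT 0) IMPLIES (0 OR (0 IMPLIES 0))) -> 1
  row 3 [0011]: (((0 IMPLIES 1) XOR NOT 0) IMPLIES (0 OR (1 IMPLIES 1))) -> 1
  row 4 [0100]: (((1 IMPLIES 0) XOR NOT 0) IMPLIES (1 OR (0 IMPLIES 0))) -> 1
  row 5 [0101]: (((1 IMPLIES 0) XOR NOT 0) IMPLIES (1 OR (1 IMPLIES 1))) -> 1
  row 6 [0110]: (((1 IMPLIES 1) XOR NOT 0) IMPLIES (1 OR (0 IMPLIES 0))) -> 1
  row 7 [0111]: (((1 IMPLIES 1) XOR NOT 0) IMPLIES (1 OR (1 IMPLIES 1))) -> 1
  row 8 [1000]: (((0 IMPLIES 0) XOR NOT 1) IMPLIES (0 OR (0 IMPLIES 0))) -> 1
  row 9 [1001]: (((0 IMPLIES 0) XOR NOT 1) IMPLIES (0 OR (1 IMPLIES 1))) -> 1
  row 10 [1010]: (((0 IMPLIES 1) XOR NOT 1) IMPLIES (0 OR (0 IMPLIES 0))) -> 1
  row 11 [1011]: (((0 IMPLIES 1) XOR NOT 1) IMPLIES (0 OR (1 IMPLIES 1))) -> 1
  row 12 [1100]: (((1 IMPLIES 0) XOR NOT 1) IMPLIES (1 OR (0 IMPLIES 0))) -> 1
  row 13 [1101]: (((1 IMPLIES 0) XOR NOT 1) IMPLIES (1 OR (1 IMPLIES 1))) -> 1
  row 14 [1110]: (((1 IMPLIES 1) XOR NOT 1) IMPLIES (1 OR (0 IMPLIES 0))) -> 1
  row 15 [1111]: (((1 IMPLIES 1) XOR NOT 1) IMPLIES (1 OR (1 IMPLIES 1))) -> 1
Full result column, 4 rows per line (P1,P2 fixed per line; P3,P4 runs 00..11 left to right):
  rows 0-3 [P1,P2=00]: 1111  = hex F
  rows 4-7 [P1,P2=01]: 1111  = hex F
  rows 8-11 [P1,P2=10]: 1111  = hex F
  rows 12-15 [P1,P2=11]: 1111  = hex F
Output column (row 0 .. row 15) = 1111111111111111
Output column grouped in 4s = 1111 1111 1111 1111 = 0xFFFF
Convert to decimal digit by digit (value = value*16 + digit):
  F -> 15
  15*16 + 15 (F) = 255
  255*16 + 15 (F) = 4095
  4095*16 + 15 (F) = 65535
Decimal = 65535

65535


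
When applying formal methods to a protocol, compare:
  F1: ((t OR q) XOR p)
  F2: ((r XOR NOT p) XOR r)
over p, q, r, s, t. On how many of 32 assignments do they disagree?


F1 = ((t OR q) XOR p)
F2 = ((r XOR NOT p) XOR r)
Evaluate both on each of 32 rows (bits = p,q,r,s,t):
  row 0 [00000]: F1=0 F2=1 (differ) -> 1
  row 1 [00001]: F1=1 F2=1 -> 0
  row 2 [00010]: F1=0 F2=1 (differ) -> 1
  row 3 [00011]: F1=1 F2=1 -> 0
  row 4 [00100]: F1=0 F2=1 (differ) -> 1
  row 5 [00101]: F1=1 F2=1 -> 0
  row 6 [00110]: F1=0 F2=1 (differ) -> 1
  row 7 [00111]: F1=1 F2=1 -> 0
  row 8 [01000]: F1=1 F2=1 -> 0
  row 9 [01001]: F1=1 F2=1 -> 0
  row 10 [01010]: F1=1 F2=1 -> 0
  row 11 [01011]: F1=1 F2=1 -> 0
  row 12 [01100]: F1=1 F2=1 -> 0
  row 13 [01101]: F1=1 F2=1 -> 0
  row 14 [01110]: F1=1 F2=1 -> 0
  row 15 [01111]: F1=1 F2=1 -> 0
  row 16 [10000]: F1=1 F2=0 (differ) -> 1
  row 17 [10001]: F1=0 F2=0 -> 0
  row 18 [10010]: F1=1 F2=0 (differ) -> 1
  row 19 [10011]: F1=0 F2=0 -> 0
  row 20 [10100]: F1=1 F2=0 (differ) -> 1
  row 21 [10101]: F1=0 F2=0 -> 0
  row 22 [10110]: F1=1 F2=0 (differ) -> 1
  row 23 [10111]: F1=0 F2=0 -> 0
  row 24 [11000]: F1=0 F2=0 -> 0
  row 25 [11001]: F1=0 F2=0 -> 0
  row 26 [11010]: F1=0 F2=0 -> 0
  row 27 [11011]: F1=0 F2=0 -> 0
  row 28 [11100]: F1=0 F2=0 -> 0
  row 29 [11101]: F1=0 F2=0 -> 0
  row 30 [11110]: F1=0 F2=0 -> 0
  row 31 [11111]: F1=0 F2=0 -> 0
Full result column, 8 rows per line (p,q fixed per line; r,s,t runs 000..111 left to right):
  rows 0-7 [p,q=00]: 10101010  (ones: 4)
  rows 8-15 [p,q=01]: 00000000  (ones: 0)
  rows 16-23 [p,q=10]: 10101010  (ones: 4)
  rows 24-31 [p,q=11]: 00000000  (ones: 0)
Disagreements = 4+0+4+0 = 8

8


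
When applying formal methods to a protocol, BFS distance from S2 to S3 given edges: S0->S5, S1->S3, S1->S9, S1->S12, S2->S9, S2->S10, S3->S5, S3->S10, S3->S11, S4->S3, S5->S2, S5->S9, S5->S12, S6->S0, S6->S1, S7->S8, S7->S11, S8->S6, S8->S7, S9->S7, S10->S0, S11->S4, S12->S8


BFS layer-by-layer from S2:
  dist 0: {S2}
  dist 1: {S9, S10}
  dist 2: {S0, S7}
  dist 3: {S5, S8, S11}
  dist 4: {S4, S6, S12}
  dist 5: {S1, S3}
  -> S3 reached at distance 5
Shortest path length = 5

5


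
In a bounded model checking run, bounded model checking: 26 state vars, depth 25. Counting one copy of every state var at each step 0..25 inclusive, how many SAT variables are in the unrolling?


BMC unrolls to depth k, creating one copy of each state var for steps 0..k.
Step count = 25 + 1 = 26 (steps 0 through 25)
Vars per step = 26
Total = 26 * 26 = 676

676


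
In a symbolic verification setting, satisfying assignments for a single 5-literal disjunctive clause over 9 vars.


Step 1: Total=2^9=512
Step 2: Unsat when all 5 false: 2^4=16
Step 3: Sat=512-16=496

496


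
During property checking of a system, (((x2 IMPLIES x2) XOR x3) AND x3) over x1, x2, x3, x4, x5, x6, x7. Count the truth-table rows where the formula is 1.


Formula: (((x2 IMPLIES x2) XOR x3) AND x3) over 7 vars (128 rows)
Evaluate each row (x1, x2, x3, x4, x5, x6, x7 as bits, MSB first):
  row 0 [0000000]: (((0 IMPLIES 0) XOR 0) AND 0) -> 0
  row 1 [0000001]: (((0 IMPLIES 0) XOR 0) AND 0) -> 0
  row 2 [0000010]: (((0 IMPLIES 0) XOR 0) AND 0) -> 0
  row 3 [0000011]: (((0 IMPLIES 0) XOR 0) AND 0) -> 0
  row 4 [0000100]: (((0 IMPLIES 0) XOR 0) AND 0) -> 0
  (every remaining row is evaluated the same way; all 128 results are listed next)
Full result column, 8 rows per line (x1,x2,x3,x4 fixed per line; x5,x6,x7 runs 000..111 left to right):
  rows 0-7 [x1,x2,x3,x4=0000]: 00000000  (ones: 0)
  rows 8-15 [x1,x2,x3,x4=0001]: 00000000  (ones: 0)
  rows 16-23 [x1,x2,x3,x4=0010]: 00000000  (ones: 0)
  rows 24-31 [x1,x2,x3,x4=0011]: 00000000  (ones: 0)
  rows 32-39 [x1,x2,x3,x4=0100]: 00000000  (ones: 0)
  rows 40-47 [x1,x2,x3,x4=0101]: 00000000  (ones: 0)
  rows 48-55 [x1,x2,x3,x4=0110]: 00000000  (ones: 0)
  rows 56-63 [x1,x2,x3,x4=0111]: 00000000  (ones: 0)
  rows 64-71 [x1,x2,x3,x4=1000]: 00000000  (ones: 0)
  rows 72-79 [x1,x2,x3,x4=1001]: 00000000  (ones: 0)
  rows 80-87 [x1,x2,x3,x4=1010]: 00000000  (ones: 0)
  rows 88-95 [x1,x2,x3,x4=1011]: 00000000  (ones: 0)
  rows 96-103 [x1,x2,x3,x4=1100]: 00000000  (ones: 0)
  rows 104-111 [x1,x2,x3,x4=1101]: 00000000  (ones: 0)
  rows 112-119 [x1,x2,x3,x4=1110]: 00000000  (ones: 0)
  rows 120-127 [x1,x2,x3,x4=1111]: 00000000  (ones: 0)
Count of 1-rows = 0+0+0+0+0+0+0+0+0+0+0+0+0+0+0+0 = 0

0


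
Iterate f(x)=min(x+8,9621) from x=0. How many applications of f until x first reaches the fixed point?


Step 1: x=0, cap=9621, increment=8
Step 2: x grows by 8 each step until capped at 9621; fixed point is x=9621
Step 3: iterations = ceil(9621/8) = 1203

1203


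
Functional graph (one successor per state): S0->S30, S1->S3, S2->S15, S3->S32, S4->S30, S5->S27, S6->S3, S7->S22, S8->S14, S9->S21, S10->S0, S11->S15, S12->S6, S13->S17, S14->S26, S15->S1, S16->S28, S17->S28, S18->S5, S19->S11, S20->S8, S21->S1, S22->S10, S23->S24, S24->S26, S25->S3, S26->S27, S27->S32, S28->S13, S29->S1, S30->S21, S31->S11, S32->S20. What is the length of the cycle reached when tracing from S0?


Trace from S0 until a state repeats:
  S0 -> S30 -> S21 -> S1 -> S3 -> S32 -> S20 -> S8 -> S14 -> S26 -> S27 -> S32
S32 first seen at step 5, revisited at step 11.
Cycle length = 11 - 5 = 6

6


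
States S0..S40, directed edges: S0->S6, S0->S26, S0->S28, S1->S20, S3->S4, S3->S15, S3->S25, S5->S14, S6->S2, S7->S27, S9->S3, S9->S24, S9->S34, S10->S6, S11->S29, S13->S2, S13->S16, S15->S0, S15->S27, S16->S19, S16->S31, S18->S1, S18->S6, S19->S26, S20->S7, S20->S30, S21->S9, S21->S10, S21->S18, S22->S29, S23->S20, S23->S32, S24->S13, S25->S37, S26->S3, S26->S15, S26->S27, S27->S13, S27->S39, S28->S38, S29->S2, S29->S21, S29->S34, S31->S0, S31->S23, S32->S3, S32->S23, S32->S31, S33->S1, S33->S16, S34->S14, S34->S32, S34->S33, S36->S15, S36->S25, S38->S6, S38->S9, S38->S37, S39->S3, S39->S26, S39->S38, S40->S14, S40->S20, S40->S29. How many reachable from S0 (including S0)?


BFS from S0:
  layer 0: {S0}
  layer 1: {S6, S26, S28}
  layer 2: {S2, S3, S15, S27, S38}
  layer 3: {S4, S9, S13, S25, S37, S39}
  layer 4: {S16, S24, S34}
  layer 5: {S14, S19, S31, S32, S33}
  layer 6: {S1, S23}
  layer 7: {S20}
  layer 8: {S7, S30}
Reachable set: {S0, S1, S2, S3, S4, S6, S7, S9, S13, S14, S15, S16, S19, S20, S23, S24, S25, S26, S27, S28, S30, S31, S32, S33, S34, S37, S38, S39}
Count = 28

28


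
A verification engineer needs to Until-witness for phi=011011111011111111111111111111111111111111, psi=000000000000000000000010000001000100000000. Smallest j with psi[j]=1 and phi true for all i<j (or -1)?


(phi U psi) at 0: need smallest j with psi[j]=1 and phi[i]=1 for all i in [0,j).
Scan from step 0:
  step 0: phi=0 -> phi-prefix broken from here
  step 22: psi=1 but phi already failed -> not a witness
  step 29: psi=1 but phi already failed -> not a witness
  step 33: psi=1 but phi already failed -> not a witness
  end of trace: no witness -> -1
Witness step = -1

-1


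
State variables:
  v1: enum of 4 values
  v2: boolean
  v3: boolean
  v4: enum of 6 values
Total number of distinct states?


State space = product of domain sizes of all variables.
Domain sizes:
  v1 (enum of 4 values): 4
  v2 (boolean): 2
  v3 (boolean): 2
  v4 (enum of 6 values): 6
Product = 4 * 2 * 2 * 6 = 96

96


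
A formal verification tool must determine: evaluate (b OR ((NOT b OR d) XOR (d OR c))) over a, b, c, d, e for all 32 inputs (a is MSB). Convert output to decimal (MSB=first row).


Formula: (b OR ((NOT b OR d) XOR (d OR c))) over a, b, c, d, e (32 rows)
Evaluate each row (bits = a,b,c,d,e, MSB first):
  row 0 [00000]: (0 OR ((NOT 0 OR 0) XOR (0 OR 0))) -> 1
  row 1 [00001]: (0 OR ((NOT 0 OR 0) XOR (0 OR 0))) -> 1
  row 2 [00010]: (0 OR ((NOT 0 OR 1) XOR (1 OR 0))) -> 0
  row 3 [00011]: (0 OR ((NOT 0 OR 1) XOR (1 OR 0))) -> 0
  row 4 [00100]: (0 OR ((NOT 0 OR 0) XOR (0 OR 1))) -> 0
  row 5 [00101]: (0 OR ((NOT 0 OR 0) XOR (0 OR 1))) -> 0
  row 6 [00110]: (0 OR ((NOT 0 OR 1) XOR (1 OR 1))) -> 0
  row 7 [00111]: (0 OR ((NOT 0 OR 1) XOR (1 OR 1))) -> 0
  row 8 [01000]: (1 OR ((NOT 1 OR 0) XOR (0 OR 0))) -> 1
  row 9 [01001]: (1 OR ((NOT 1 OR 0) XOR (0 OR 0))) -> 1
  row 10 [01010]: (1 OR ((NOT 1 OR 1) XOR (1 OR 0))) -> 1
  row 11 [01011]: (1 OR ((NOT 1 OR 1) XOR (1 OR 0))) -> 1
  row 12 [01100]: (1 OR ((NOT 1 OR 0) XOR (0 OR 1))) -> 1
  row 13 [01101]: (1 OR ((NOT 1 OR 0) XOR (0 OR 1))) -> 1
  row 14 [01110]: (1 OR ((NOT 1 OR 1) XOR (1 OR 1))) -> 1
  row 15 [01111]: (1 OR ((NOT 1 OR 1) XOR (1 OR 1))) -> 1
  row 16 [10000]: (0 OR ((NOT 0 OR 0) XOR (0 OR 0))) -> 1
  row 17 [10001]: (0 OR ((NOT 0 OR 0) XOR (0 OR 0))) -> 1
  row 18 [10010]: (0 OR ((NOT 0 OR 1) XOR (1 OR 0))) -> 0
  row 19 [10011]: (0 OR ((NOT 0 OR 1) XOR (1 OR 0))) -> 0
  row 20 [10100]: (0 OR ((NOT 0 OR 0) XOR (0 OR 1))) -> 0
  row 21 [10101]: (0 OR ((NOT 0 OR 0) XOR (0 OR 1))) -> 0
  row 22 [10110]: (0 OR ((NOT 0 OR 1) XOR (1 OR 1))) -> 0
  row 23 [10111]: (0 OR ((NOT 0 OR 1) XOR (1 OR 1))) -> 0
  row 24 [11000]: (1 OR ((NOT 1 OR 0) XOR (0 OR 0))) -> 1
  row 25 [11001]: (1 OR ((NOT 1 OR 0) XOR (0 OR 0))) -> 1
  row 26 [11010]: (1 OR ((NOT 1 OR 1) XOR (1 OR 0))) -> 1
  row 27 [11011]: (1 OR ((NOT 1 OR 1) XOR (1 OR 0))) -> 1
  row 28 [11100]: (1 OR ((NOT 1 OR 0) XOR (0 OR 1))) -> 1
  row 29 [11101]: (1 OR ((NOT 1 OR 0) XOR (0 OR 1))) -> 1
  row 30 [11110]: (1 OR ((NOT 1 OR 1) XOR (1 OR 1))) -> 1
  row 31 [11111]: (1 OR ((NOT 1 OR 1) XOR (1 OR 1))) -> 1
Full result column, 4 rows per line (a,b,c fixed per line; d,e runs 00..11 left to right):
  rows 0-3 [a,b,c=000]: 1100  = hex C
  rows 4-7 [a,b,c=001]: 0000  = hex 0
  rows 8-11 [a,b,c=010]: 1111  = hex F
  rows 12-15 [a,b,c=011]: 1111  = hex F
  rows 16-19 [a,b,c=100]: 1100  = hex C
  rows 20-23 [a,b,c=101]: 0000  = hex 0
  rows 24-27 [a,b,c=110]: 1111  = hex F
  rows 28-31 [a,b,c=111]: 1111  = hex F
Output column (row 0 .. row 31) = 11000000111111111100000011111111
Output column grouped in 4s = 1100 0000 1111 1111 1100 0000 1111 1111 = 0xC0FFC0FF
Convert to decimal digit by digit (value = value*16 + digit):
  C -> 12
  12*16 + 0 = 192
  192*16 + 15 (F) = 3087
  3087*16 + 15 (F) = 49407
  49407*16 + 12 (C) = 790524
  790524*16 + 0 = 12648384
  12648384*16 + 15 (F) = 202374159
  202374159*16 + 15 (F) = 3237986559
Decimal = 3237986559

3237986559


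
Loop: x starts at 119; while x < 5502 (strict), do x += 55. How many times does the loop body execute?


Step 1: x goes from 119 toward 5502 by 55; the body runs while x<5502, so iterations = ceil((bound-start)/step)
Step 2: Distance=5383
Step 3: ceil(5383/55)=98

98


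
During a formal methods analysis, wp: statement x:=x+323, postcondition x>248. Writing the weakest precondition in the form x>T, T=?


Formula: wp(x:=E, P) = P[E/x] (substitute E for x in postcondition)
Step 1: Postcondition: x>248
Step 2: Substitute x+323 for x: x+323>248
Step 3: Solve for x: x > 248-323 = -75

-75
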